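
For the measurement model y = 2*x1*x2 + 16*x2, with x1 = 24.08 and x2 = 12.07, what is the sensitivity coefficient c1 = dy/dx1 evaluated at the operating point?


y = 2*x1*x2 + 16*x2
dy/dx1 = 2*x2
Evaluate at x2 = 12.07: c1 = 2 * 12.07
c1 = 24.1400

24.1400


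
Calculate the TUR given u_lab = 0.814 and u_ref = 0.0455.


TUR = u_lab / u_ref
= 0.814 / 0.0455
= 17.8901

17.8901


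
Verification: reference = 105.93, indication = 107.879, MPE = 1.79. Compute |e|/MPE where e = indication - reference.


e = indication - reference = 107.879 - 105.93 = 1.9490
|e| = 1.9490
ratio = |e| / MPE = 1.9490 / 1.79
ratio = 1.0888

1.0888


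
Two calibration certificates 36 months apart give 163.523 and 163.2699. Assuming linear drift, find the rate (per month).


rate = (v2 - v1) / months
= (163.2699 - 163.523) / 36
= -0.2531 / 36
= -0.0070

-0.0070


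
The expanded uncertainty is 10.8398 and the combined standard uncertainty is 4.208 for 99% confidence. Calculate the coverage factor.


k = U / uc
k = 10.8398 / 4.208
k = 2.576

2.576


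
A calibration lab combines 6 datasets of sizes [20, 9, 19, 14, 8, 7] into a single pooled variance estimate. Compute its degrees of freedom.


nu = sum_i (n_i - 1)
nu = ((20 - 1) + (9 - 1) + (19 - 1) + (14 - 1) + (8 - 1) + (7 - 1))
nu = 19 + 8 + 18 + 13 + 7 + 6
nu = 71

71


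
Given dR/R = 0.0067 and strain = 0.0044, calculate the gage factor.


GF = (dR/R) / epsilon
= 0.0067 / 0.0044
= 1.5227

1.5227


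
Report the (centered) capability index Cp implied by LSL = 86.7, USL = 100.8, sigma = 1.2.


Cp = (USL - LSL) / (6 * sigma)
= (100.8 - 86.7) / (6 * 1.2)
= 14.1000 / 7.2000
= 1.9583

1.9583


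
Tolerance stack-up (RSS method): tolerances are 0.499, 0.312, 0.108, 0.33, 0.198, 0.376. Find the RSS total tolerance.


RSS = sqrt(0.499^2 + 0.312^2 + 0.108^2 + 0.33^2 + 0.198^2 + 0.376^2)
= sqrt(0.647489)
= 0.8047

0.8047


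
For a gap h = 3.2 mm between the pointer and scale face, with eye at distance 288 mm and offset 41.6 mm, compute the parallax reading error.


error = h * offset / d
= 3.2 * 41.6 / 288
= 0.4622

0.4622


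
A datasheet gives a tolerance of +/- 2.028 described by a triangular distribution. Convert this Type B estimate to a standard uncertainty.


u_B = half_width / sqrt(6)
u_B = 2.028 / 2.4494897
u_B = 0.8279

0.8279


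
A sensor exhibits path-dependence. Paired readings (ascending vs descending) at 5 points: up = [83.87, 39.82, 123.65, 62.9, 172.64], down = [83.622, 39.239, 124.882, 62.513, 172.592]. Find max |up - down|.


|83.87 - 83.622| = 0.2480
|39.82 - 39.239| = 0.5810
|123.65 - 124.882| = 1.2320
|62.9 - 62.513| = 0.3870
|172.64 - 172.592| = 0.0480
hysteresis = max(diffs) = 1.2320

1.2320


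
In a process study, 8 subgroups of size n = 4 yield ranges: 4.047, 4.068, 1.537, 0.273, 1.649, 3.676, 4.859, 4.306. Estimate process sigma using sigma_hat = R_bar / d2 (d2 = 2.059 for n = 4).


R_bar = (4.047 + 4.068 + 1.537 + 0.273 + 1.649 + 3.676 + 4.859 + 4.306) / 8
R_bar = 24.415 / 8 = 3.051875
sigma_hat = R_bar / d2 = 3.051875 / 2.059 = 1.4822

1.4822


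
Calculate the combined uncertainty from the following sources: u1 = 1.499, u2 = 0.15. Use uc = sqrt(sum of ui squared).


uc = sqrt(1.499^2 + 0.15^2)
uc = sqrt(2.269501)
uc = 1.5065

1.5065


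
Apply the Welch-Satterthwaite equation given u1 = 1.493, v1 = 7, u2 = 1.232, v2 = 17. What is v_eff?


uc = sqrt(u1^2 + u2^2) = sqrt(1.493^2 + 1.232^2) = 1.9356841
v_eff = uc^4 / (u1^4/v1 + u2^4/v2)
= 1.9356841^4 / (1.493^4/7 + 1.232^4/17)
= 14.039057 / 0.84532553
v_eff = 16.6079

16.6079


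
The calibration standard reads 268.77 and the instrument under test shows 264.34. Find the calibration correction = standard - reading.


Correction = standard - reading
= 268.77 - 264.34
= 4.4300

4.4300


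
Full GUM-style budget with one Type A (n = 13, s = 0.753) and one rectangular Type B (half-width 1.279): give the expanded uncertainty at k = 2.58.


u_A = s / sqrt(n) = 0.753 / sqrt(13) = 0.20884462
u_B = half_width / sqrt(3) = 1.279 / sqrt(3) = 0.73843099
uc = sqrt(u_A^2 + u_B^2) = sqrt(0.20884462^2 + 0.73843099^2) = 0.76739586
U = k * uc = 2.58 * 0.76739586
U = 1.9799

1.9799


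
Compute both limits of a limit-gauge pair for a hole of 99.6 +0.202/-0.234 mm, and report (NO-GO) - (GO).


GO = nominal - lower_tol (smallest hole = maximum material condition)
GO = 99.6 - 0.234 = 99.366
NO-GO = nominal + upper_tol (largest hole = least material condition)
NO-GO = 99.6 + 0.202 = 99.802
spread = NO-GO - GO = 99.802 - 99.366 = 0.4360

0.4360


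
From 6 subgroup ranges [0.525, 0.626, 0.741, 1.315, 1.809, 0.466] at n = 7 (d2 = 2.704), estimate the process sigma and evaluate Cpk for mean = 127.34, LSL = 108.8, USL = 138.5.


R_bar = (0.525 + 0.626 + 0.741 + 1.315 + 1.809 + 0.466) / 6 = 0.91366667
sigma = R_bar / d2 = 0.91366667 / 2.704 = 0.33789448
Cp = (USL - LSL)/(6*sigma) = (138.5 - 108.8)/(6*0.33789448) = 14.6495
Cpu = (138.5 - 127.34)/(3*0.33789448) = 11.0094
Cpl = (127.34 - 108.8)/(3*0.33789448) = 18.2897
Cpk = min(Cpu, Cpl) = 11.0094

11.0094


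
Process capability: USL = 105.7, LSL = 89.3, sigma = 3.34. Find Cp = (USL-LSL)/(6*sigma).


Cp = (USL - LSL) / (6 * sigma)
= (105.7 - 89.3) / (6 * 3.34)
= 16.4000 / 20.0400
= 0.8184

0.8184


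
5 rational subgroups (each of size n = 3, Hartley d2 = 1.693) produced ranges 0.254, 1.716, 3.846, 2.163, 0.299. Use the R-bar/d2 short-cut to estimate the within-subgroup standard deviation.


R_bar = (0.254 + 1.716 + 3.846 + 2.163 + 0.299) / 5
R_bar = 8.278 / 5 = 1.6556
sigma_hat = R_bar / d2 = 1.6556 / 1.693 = 0.9779

0.9779


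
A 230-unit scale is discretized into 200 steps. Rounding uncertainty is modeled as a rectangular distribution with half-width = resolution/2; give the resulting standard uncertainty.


resolution = range / divisions
resolution = 230 / 200 = 1.15
u_res = resolution / (2*sqrt(3))
u_res = 1.15 / 3.4641016
u_res = 0.3320

0.3320


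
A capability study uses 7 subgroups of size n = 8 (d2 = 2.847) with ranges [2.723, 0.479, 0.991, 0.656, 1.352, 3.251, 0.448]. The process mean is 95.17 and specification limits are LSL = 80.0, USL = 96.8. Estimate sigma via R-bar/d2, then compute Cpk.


R_bar = (2.723 + 0.479 + 0.991 + 0.656 + 1.352 + 3.251 + 0.448) / 7 = 1.4142857
sigma = R_bar / d2 = 1.4142857 / 2.847 = 0.49676351
Cp = (USL - LSL)/(6*sigma) = (96.8 - 80.0)/(6*0.49676351) = 5.6365
Cpu = (96.8 - 95.17)/(3*0.49676351) = 1.0937
Cpl = (95.17 - 80.0)/(3*0.49676351) = 10.1792
Cpk = min(Cpu, Cpl) = 1.0937

1.0937


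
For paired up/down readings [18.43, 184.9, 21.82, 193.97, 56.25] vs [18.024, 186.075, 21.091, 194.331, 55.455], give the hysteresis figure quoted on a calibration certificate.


|18.43 - 18.024| = 0.4060
|184.9 - 186.075| = 1.1750
|21.82 - 21.091| = 0.7290
|193.97 - 194.331| = 0.3610
|56.25 - 55.455| = 0.7950
hysteresis = max(diffs) = 1.1750

1.1750


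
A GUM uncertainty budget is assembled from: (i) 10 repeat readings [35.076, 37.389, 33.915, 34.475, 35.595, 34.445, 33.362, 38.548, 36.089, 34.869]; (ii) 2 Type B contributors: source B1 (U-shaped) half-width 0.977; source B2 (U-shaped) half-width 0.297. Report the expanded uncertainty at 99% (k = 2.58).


mean = (35.076 + 37.389 + 33.915 + 34.475 + 35.595 + 34.445 + 33.362 + 38.548 + 36.089 + 34.869) / 10 = 35.3763
s = sqrt(sum((x - mean)^2)/(n-1)) = 1.5946581
u_A = s / sqrt(n) = 1.5946581 / sqrt(10) = 0.50427517
u_B1 = 0.977 / sqrt(2) = 0.69084333
u_B2 = 0.297 / sqrt(2) = 0.21001071
uc = sqrt(0.50427517^2 + 0.69084333^2 + 0.21001071^2) = 0.88071701
U = k * uc = 2.58 * 0.88071701
U = 2.2722

2.2722


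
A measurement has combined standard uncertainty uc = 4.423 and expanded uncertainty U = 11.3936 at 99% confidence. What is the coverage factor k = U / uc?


k = U / uc
k = 11.3936 / 4.423
k = 2.576

2.576


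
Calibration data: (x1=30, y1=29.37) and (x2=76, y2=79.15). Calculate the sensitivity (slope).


slope = (y2 - y1) / (x2 - x1)
= (79.15 - 29.37) / (76 - 30)
= 49.7800 / 46
= 1.0822

1.0822


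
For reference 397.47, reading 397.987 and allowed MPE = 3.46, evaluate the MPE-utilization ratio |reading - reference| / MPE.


e = indication - reference = 397.987 - 397.47 = 0.5170
|e| = 0.5170
ratio = |e| / MPE = 0.5170 / 3.46
ratio = 0.1494

0.1494


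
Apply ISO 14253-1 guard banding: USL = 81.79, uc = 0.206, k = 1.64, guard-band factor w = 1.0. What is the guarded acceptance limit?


U = k * uc = 1.64 * 0.206 = 0.33784
guard band g = w * U = 1.0 * 0.33784 = 0.33784
AL = USL - g = 81.79 - 0.33784
AL = 81.4522

81.4522


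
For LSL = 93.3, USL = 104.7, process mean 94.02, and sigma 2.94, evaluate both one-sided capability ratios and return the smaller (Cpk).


Cpu = (USL - mean) / (3*sigma) = (104.7 - 94.02) / (3*2.94) = 1.2109
Cpl = (mean - LSL) / (3*sigma) = (94.02 - 93.3) / (3*2.94) = 0.0816
Cpk = min(Cpu, Cpl) = 0.0816

0.0816


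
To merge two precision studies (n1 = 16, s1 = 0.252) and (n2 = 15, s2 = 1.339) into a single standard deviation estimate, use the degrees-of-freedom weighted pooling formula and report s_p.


s_p = sqrt(((n1-1)*s1^2 + (n2-1)*s2^2) / (n1+n2-2))
numerator = (16-1)*0.252^2 + (15-1)*1.339^2 = 0.95256 + 25.100894 = 26.053454
denominator = 16 + 15 - 2 = 29
s_p^2 = 26.053454 / 29 = 0.89839497
s_p = sqrt(0.89839497) = 0.9478

0.9478


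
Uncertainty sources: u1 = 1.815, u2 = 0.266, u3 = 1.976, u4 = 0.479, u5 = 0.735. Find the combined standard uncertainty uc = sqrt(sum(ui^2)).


uc = sqrt(1.815^2 + 0.266^2 + 1.976^2 + 0.479^2 + 0.735^2)
uc = sqrt(8.039223)
uc = 2.8354

2.8354


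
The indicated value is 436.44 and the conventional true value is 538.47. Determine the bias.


Systematic error = measured - true
= 436.44 - 538.47
= -102.0300

-102.0300


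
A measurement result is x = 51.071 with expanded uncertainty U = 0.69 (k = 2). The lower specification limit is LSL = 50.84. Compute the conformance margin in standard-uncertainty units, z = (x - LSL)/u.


u = U / k = 0.69 / 2 = 0.345
margin = |LSL - x| = |50.84 - 51.071| = 0.231
z = margin / u = 0.231 / 0.345
z = 0.6696

0.6696


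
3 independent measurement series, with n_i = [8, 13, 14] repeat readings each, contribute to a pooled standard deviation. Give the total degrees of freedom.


nu = sum_i (n_i - 1)
nu = ((8 - 1) + (13 - 1) + (14 - 1))
nu = 7 + 12 + 13
nu = 32

32


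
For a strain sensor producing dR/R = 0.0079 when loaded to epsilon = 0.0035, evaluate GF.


GF = (dR/R) / epsilon
= 0.0079 / 0.0035
= 2.2571

2.2571


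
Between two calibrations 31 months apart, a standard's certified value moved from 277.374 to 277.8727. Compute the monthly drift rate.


rate = (v2 - v1) / months
= (277.8727 - 277.374) / 31
= 0.4987 / 31
= 0.0161

0.0161


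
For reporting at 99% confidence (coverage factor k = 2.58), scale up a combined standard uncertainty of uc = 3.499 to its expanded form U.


U = k * uc
U = 2.58 * 3.499
U = 9.0274

9.0274


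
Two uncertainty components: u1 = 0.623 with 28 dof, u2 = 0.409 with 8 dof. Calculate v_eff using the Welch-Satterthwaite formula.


uc = sqrt(u1^2 + u2^2) = sqrt(0.623^2 + 0.409^2) = 0.74525834
v_eff = uc^4 / (u1^4/v1 + u2^4/v2)
= 0.74525834^4 / (0.623^4/28 + 0.409^4/8)
= 0.30848026 / 0.0088780138
v_eff = 34.7465

34.7465


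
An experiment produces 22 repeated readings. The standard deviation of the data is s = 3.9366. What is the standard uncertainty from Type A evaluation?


u_A = s / sqrt(n)
u_A = 3.9366 / sqrt(22)
u_A = 3.9366 / 4.6904158
u_A = 0.8393

0.8393


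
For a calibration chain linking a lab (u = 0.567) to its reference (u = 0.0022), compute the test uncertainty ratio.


TUR = u_lab / u_ref
= 0.567 / 0.0022
= 257.7273

257.7273


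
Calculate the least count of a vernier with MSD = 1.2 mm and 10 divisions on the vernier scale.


LC = MSD / n_div
= 1.2 / 10
= 0.1200

0.1200


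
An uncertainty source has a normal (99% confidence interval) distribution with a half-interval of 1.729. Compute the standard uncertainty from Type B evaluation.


u_B = half_width / 2.576
u_B = 1.729 / 2.576
u_B = 0.6712

0.6712


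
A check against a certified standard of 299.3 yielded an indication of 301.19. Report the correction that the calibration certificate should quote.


Correction = standard - reading
= 299.3 - 301.19
= -1.8900

-1.8900


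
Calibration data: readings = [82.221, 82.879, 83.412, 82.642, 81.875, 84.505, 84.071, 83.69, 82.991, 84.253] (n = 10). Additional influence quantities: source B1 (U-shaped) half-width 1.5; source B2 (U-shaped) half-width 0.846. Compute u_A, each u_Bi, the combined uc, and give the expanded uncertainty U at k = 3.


mean = (82.221 + 82.879 + 83.412 + 82.642 + 81.875 + 84.505 + 84.071 + 83.69 + 82.991 + 84.253) / 10 = 83.2539
s = sqrt(sum((x - mean)^2)/(n-1)) = 0.8818301
u_A = s / sqrt(n) = 0.8818301 / sqrt(10) = 0.27885916
u_B1 = 1.5 / sqrt(2) = 1.0606602
u_B2 = 0.846 / sqrt(2) = 0.59821234
uc = sqrt(0.27885916^2 + 1.0606602^2 + 0.59821234^2) = 1.249248
U = k * uc = 3 * 1.249248
U = 3.7477

3.7477


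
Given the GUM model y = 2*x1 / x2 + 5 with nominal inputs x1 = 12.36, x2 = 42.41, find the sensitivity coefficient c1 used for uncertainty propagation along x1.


y = 2*x1 / x2 + 5
dy/dx1 = 2/x2
Evaluate at x2 = 42.41: c1 = 2 / 42.41
c1 = 0.0472

0.0472


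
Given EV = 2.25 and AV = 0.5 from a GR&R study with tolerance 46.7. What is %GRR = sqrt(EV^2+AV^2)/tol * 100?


GRR = sqrt(EV^2 + AV^2) = sqrt(2.25^2 + 0.5^2) = 2.3048861
%GRR = GRR / tol * 100 = 2.3048861 / 46.7 * 100
%GRR = 4.9355

4.9355


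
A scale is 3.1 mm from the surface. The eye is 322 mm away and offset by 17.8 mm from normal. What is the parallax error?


error = h * offset / d
= 3.1 * 17.8 / 322
= 0.1714

0.1714


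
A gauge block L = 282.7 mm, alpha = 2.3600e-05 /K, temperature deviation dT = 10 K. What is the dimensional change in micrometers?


dL = L * alpha * dT
= 282.7 * 2.3600e-05 * 10
= 0.0667172 mm
dL_um = 0.0667172 * 1000 = 66.7172 um

66.7172


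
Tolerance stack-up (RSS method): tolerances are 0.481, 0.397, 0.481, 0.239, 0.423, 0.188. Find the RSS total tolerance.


RSS = sqrt(0.481^2 + 0.397^2 + 0.481^2 + 0.239^2 + 0.423^2 + 0.188^2)
= sqrt(0.891725)
= 0.9443

0.9443


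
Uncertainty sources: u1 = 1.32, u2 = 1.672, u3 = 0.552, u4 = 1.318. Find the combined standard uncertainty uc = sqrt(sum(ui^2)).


uc = sqrt(1.32^2 + 1.672^2 + 0.552^2 + 1.318^2)
uc = sqrt(6.579812)
uc = 2.5651

2.5651


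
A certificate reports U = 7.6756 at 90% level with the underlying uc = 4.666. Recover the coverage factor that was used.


k = U / uc
k = 7.6756 / 4.666
k = 1.645

1.645


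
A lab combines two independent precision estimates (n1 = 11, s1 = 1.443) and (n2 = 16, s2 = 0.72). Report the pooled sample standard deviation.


s_p = sqrt(((n1-1)*s1^2 + (n2-1)*s2^2) / (n1+n2-2))
numerator = (11-1)*1.443^2 + (16-1)*0.72^2 = 20.82249 + 7.776 = 28.59849
denominator = 11 + 16 - 2 = 25
s_p^2 = 28.59849 / 25 = 1.1439396
s_p = sqrt(1.1439396) = 1.0696

1.0696


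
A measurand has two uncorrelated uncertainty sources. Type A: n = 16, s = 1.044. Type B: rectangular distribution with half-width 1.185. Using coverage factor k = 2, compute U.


u_A = s / sqrt(n) = 1.044 / sqrt(16) = 0.261
u_B = half_width / sqrt(3) = 1.185 / sqrt(3) = 0.68416007
uc = sqrt(u_A^2 + u_B^2) = sqrt(0.261^2 + 0.68416007^2) = 0.73225406
U = k * uc = 2 * 0.73225406
U = 1.4645

1.4645


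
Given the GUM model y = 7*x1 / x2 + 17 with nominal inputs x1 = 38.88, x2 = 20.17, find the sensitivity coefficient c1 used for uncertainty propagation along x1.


y = 7*x1 / x2 + 17
dy/dx1 = 7/x2
Evaluate at x2 = 20.17: c1 = 7 / 20.17
c1 = 0.3471

0.3471


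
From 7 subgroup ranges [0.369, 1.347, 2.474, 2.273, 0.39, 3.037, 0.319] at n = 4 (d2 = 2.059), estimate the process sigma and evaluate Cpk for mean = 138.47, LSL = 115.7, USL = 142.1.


R_bar = (0.369 + 1.347 + 2.474 + 2.273 + 0.39 + 3.037 + 0.319) / 7 = 1.4584286
sigma = R_bar / d2 = 1.4584286 / 2.059 = 0.70831889
Cp = (USL - LSL)/(6*sigma) = (142.1 - 115.7)/(6*0.70831889) = 6.2119
Cpu = (142.1 - 138.47)/(3*0.70831889) = 1.7083
Cpl = (138.47 - 115.7)/(3*0.70831889) = 10.7155
Cpk = min(Cpu, Cpl) = 1.7083

1.7083


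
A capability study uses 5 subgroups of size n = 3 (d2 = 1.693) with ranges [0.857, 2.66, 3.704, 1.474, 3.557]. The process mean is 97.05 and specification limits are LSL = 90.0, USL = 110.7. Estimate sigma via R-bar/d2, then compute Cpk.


R_bar = (0.857 + 2.66 + 3.704 + 1.474 + 3.557) / 5 = 2.4504
sigma = R_bar / d2 = 2.4504 / 1.693 = 1.4473715
Cp = (USL - LSL)/(6*sigma) = (110.7 - 90.0)/(6*1.4473715) = 2.3836
Cpu = (110.7 - 97.05)/(3*1.4473715) = 3.1436
Cpl = (97.05 - 90.0)/(3*1.4473715) = 1.6236
Cpk = min(Cpu, Cpl) = 1.6236

1.6236


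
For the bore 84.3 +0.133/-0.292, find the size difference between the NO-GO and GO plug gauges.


GO = nominal - lower_tol (smallest hole = maximum material condition)
GO = 84.3 - 0.292 = 84.008
NO-GO = nominal + upper_tol (largest hole = least material condition)
NO-GO = 84.3 + 0.133 = 84.433
spread = NO-GO - GO = 84.433 - 84.008 = 0.4250

0.4250


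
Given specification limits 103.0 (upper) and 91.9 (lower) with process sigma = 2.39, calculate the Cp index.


Cp = (USL - LSL) / (6 * sigma)
= (103.0 - 91.9) / (6 * 2.39)
= 11.1000 / 14.3400
= 0.7741

0.7741


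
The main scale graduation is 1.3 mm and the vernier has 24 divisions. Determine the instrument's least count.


LC = MSD / n_div
= 1.3 / 24
= 0.0542

0.0542


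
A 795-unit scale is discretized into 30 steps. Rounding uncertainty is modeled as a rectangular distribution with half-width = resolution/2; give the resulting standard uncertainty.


resolution = range / divisions
resolution = 795 / 30 = 26.5
u_res = resolution / (2*sqrt(3))
u_res = 26.5 / 3.4641016
u_res = 7.6499

7.6499


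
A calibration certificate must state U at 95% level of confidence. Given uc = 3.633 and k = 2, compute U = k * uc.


U = k * uc
U = 2 * 3.633
U = 7.2660

7.2660


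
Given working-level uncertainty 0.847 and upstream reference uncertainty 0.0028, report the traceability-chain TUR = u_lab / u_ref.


TUR = u_lab / u_ref
= 0.847 / 0.0028
= 302.5000

302.5000


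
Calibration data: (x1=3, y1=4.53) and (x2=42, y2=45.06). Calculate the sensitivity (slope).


slope = (y2 - y1) / (x2 - x1)
= (45.06 - 4.53) / (42 - 3)
= 40.5300 / 39
= 1.0392

1.0392


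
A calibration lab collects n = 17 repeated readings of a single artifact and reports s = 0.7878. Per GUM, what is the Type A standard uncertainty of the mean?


u_A = s / sqrt(n)
u_A = 0.7878 / sqrt(17)
u_A = 0.7878 / 4.1231056
u_A = 0.1911

0.1911


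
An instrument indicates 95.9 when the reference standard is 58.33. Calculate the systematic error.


Systematic error = measured - true
= 95.9 - 58.33
= 37.5700

37.5700


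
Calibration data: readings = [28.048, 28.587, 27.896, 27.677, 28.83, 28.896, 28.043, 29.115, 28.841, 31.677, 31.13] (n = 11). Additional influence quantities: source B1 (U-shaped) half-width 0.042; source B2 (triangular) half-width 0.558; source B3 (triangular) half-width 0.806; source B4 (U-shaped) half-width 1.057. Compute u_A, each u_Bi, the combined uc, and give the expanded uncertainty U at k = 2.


mean = (28.048 + 28.587 + 27.896 + 27.677 + 28.83 + 28.896 + 28.043 + 29.115 + 28.841 + 31.677 + 31.13) / 11 = 28.97636364
s = sqrt(sum((x - mean)^2)/(n-1)) = 1.2937222
u_A = s / sqrt(n) = 1.2937222 / sqrt(11) = 0.39007192
u_B1 = 0.042 / sqrt(2) = 0.029698485
u_B2 = 0.558 / sqrt(6) = 0.22780255
u_B3 = 0.806 / sqrt(6) = 0.32904812
u_B4 = 1.057 / sqrt(2) = 0.74741187
uc = sqrt(0.39007192^2 + 0.029698485^2 + 0.22780255^2 + 0.32904812^2 + 0.74741187^2) = 0.93371798
U = k * uc = 2 * 0.93371798
U = 1.8674

1.8674


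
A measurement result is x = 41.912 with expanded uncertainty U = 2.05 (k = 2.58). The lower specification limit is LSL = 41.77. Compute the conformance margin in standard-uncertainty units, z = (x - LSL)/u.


u = U / k = 2.05 / 2.58 = 0.79457364
margin = |LSL - x| = |41.77 - 41.912| = 0.142
z = margin / u = 0.142 / 0.79457364
z = 0.1787

0.1787


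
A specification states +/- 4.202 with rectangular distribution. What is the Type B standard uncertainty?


u_B = half_width / sqrt(3)
u_B = 4.202 / 1.7320508
u_B = 2.4260

2.4260


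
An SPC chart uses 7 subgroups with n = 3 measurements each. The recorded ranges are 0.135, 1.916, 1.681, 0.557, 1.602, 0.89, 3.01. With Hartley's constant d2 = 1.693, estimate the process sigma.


R_bar = (0.135 + 1.916 + 1.681 + 0.557 + 1.602 + 0.89 + 3.01) / 7
R_bar = 9.791 / 7 = 1.3987143
sigma_hat = R_bar / d2 = 1.3987143 / 1.693 = 0.8262

0.8262


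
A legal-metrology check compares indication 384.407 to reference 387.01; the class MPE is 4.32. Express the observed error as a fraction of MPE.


e = indication - reference = 384.407 - 387.01 = -2.6030
|e| = 2.6030
ratio = |e| / MPE = 2.6030 / 4.32
ratio = 0.6025

0.6025


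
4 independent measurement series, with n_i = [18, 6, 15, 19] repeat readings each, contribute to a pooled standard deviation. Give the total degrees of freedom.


nu = sum_i (n_i - 1)
nu = ((18 - 1) + (6 - 1) + (15 - 1) + (19 - 1))
nu = 17 + 5 + 14 + 18
nu = 54

54


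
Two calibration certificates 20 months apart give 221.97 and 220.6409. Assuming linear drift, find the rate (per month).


rate = (v2 - v1) / months
= (220.6409 - 221.97) / 20
= -1.3291 / 20
= -0.0665

-0.0665


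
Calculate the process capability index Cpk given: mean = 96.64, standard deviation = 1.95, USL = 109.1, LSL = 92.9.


Cpu = (USL - mean) / (3*sigma) = (109.1 - 96.64) / (3*1.95) = 2.1299
Cpl = (mean - LSL) / (3*sigma) = (96.64 - 92.9) / (3*1.95) = 0.6393
Cpk = min(Cpu, Cpl) = 0.6393

0.6393


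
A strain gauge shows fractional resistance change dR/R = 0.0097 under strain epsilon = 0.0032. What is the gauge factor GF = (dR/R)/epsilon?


GF = (dR/R) / epsilon
= 0.0097 / 0.0032
= 3.0312

3.0312


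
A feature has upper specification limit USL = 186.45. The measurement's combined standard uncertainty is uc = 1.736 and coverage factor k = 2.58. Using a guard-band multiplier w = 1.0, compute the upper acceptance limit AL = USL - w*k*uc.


U = k * uc = 2.58 * 1.736 = 4.47888
guard band g = w * U = 1.0 * 4.47888 = 4.47888
AL = USL - g = 186.45 - 4.47888
AL = 181.9711

181.9711


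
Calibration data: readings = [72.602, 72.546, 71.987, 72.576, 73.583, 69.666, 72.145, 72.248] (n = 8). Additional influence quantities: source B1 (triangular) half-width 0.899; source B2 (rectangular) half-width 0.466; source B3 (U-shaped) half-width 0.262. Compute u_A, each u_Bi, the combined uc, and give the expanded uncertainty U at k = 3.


mean = (72.602 + 72.546 + 71.987 + 72.576 + 73.583 + 69.666 + 72.145 + 72.248) / 8 = 72.169125
s = sqrt(sum((x - mean)^2)/(n-1)) = 1.1211992
u_A = s / sqrt(n) = 1.1211992 / sqrt(8) = 0.39640378
u_B1 = 0.899 / sqrt(6) = 0.36701521
u_B2 = 0.466 / sqrt(3) = 0.26904523
u_B3 = 0.262 / sqrt(2) = 0.18526198
uc = sqrt(0.39640378^2 + 0.36701521^2 + 0.26904523^2 + 0.18526198^2) = 0.63130298
U = k * uc = 3 * 0.63130298
U = 1.8939

1.8939


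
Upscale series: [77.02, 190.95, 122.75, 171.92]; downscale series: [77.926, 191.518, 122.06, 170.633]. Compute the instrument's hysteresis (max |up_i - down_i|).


|77.02 - 77.926| = 0.9060
|190.95 - 191.518| = 0.5680
|122.75 - 122.06| = 0.6900
|171.92 - 170.633| = 1.2870
hysteresis = max(diffs) = 1.2870

1.2870


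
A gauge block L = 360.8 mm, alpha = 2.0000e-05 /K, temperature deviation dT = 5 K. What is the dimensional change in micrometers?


dL = L * alpha * dT
= 360.8 * 2.0000e-05 * 5
= 0.0360800 mm
dL_um = 0.0360800 * 1000 = 36.0800 um

36.0800


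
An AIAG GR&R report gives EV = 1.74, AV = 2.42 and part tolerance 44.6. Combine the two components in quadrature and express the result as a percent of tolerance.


GRR = sqrt(EV^2 + AV^2) = sqrt(1.74^2 + 2.42^2) = 2.980604
%GRR = GRR / tol * 100 = 2.980604 / 44.6 * 100
%GRR = 6.6830

6.6830


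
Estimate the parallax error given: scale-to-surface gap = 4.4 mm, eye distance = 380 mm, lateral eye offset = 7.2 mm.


error = h * offset / d
= 4.4 * 7.2 / 380
= 0.0834

0.0834


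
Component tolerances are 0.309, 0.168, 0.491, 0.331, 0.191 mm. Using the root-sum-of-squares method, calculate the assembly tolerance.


RSS = sqrt(0.309^2 + 0.168^2 + 0.491^2 + 0.331^2 + 0.191^2)
= sqrt(0.510828)
= 0.7147

0.7147


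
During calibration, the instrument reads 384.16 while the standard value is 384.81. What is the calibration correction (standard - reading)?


Correction = standard - reading
= 384.81 - 384.16
= 0.6500

0.6500


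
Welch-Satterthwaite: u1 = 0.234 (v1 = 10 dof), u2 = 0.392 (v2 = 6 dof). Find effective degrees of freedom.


uc = sqrt(u1^2 + u2^2) = sqrt(0.234^2 + 0.392^2) = 0.45653039
v_eff = uc^4 / (u1^4/v1 + u2^4/v2)
= 0.45653039^4 / (0.234^4/10 + 0.392^4/6)
= 0.043438895 / 0.0042352594
v_eff = 10.2565

10.2565


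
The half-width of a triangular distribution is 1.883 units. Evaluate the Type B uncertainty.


u_B = half_width / sqrt(6)
u_B = 1.883 / 2.4494897
u_B = 0.7687

0.7687


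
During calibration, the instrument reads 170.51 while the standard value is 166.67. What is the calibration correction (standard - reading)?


Correction = standard - reading
= 166.67 - 170.51
= -3.8400

-3.8400


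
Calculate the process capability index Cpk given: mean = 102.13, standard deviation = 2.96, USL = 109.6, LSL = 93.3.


Cpu = (USL - mean) / (3*sigma) = (109.6 - 102.13) / (3*2.96) = 0.8412
Cpl = (mean - LSL) / (3*sigma) = (102.13 - 93.3) / (3*2.96) = 0.9944
Cpk = min(Cpu, Cpl) = 0.8412

0.8412


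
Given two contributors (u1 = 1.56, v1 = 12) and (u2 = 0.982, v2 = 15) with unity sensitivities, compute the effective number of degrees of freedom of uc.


uc = sqrt(u1^2 + u2^2) = sqrt(1.56^2 + 0.982^2) = 1.8433459
v_eff = uc^4 / (u1^4/v1 + u2^4/v2)
= 1.8433459^4 / (1.56^4/12 + 0.982^4/15)
= 11.545888 / 0.5555288
v_eff = 20.7836

20.7836


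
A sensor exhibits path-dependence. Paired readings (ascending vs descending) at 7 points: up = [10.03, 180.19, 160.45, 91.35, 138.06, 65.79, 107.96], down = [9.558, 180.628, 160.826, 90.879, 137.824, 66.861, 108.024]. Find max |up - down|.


|10.03 - 9.558| = 0.4720
|180.19 - 180.628| = 0.4380
|160.45 - 160.826| = 0.3760
|91.35 - 90.879| = 0.4710
|138.06 - 137.824| = 0.2360
|65.79 - 66.861| = 1.0710
|107.96 - 108.024| = 0.0640
hysteresis = max(diffs) = 1.0710

1.0710


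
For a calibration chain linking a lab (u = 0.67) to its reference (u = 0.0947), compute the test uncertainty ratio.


TUR = u_lab / u_ref
= 0.67 / 0.0947
= 7.0750

7.0750


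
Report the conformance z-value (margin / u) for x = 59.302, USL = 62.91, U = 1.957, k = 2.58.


u = U / k = 1.957 / 2.58 = 0.75852713
margin = |USL - x| = |62.91 - 59.302| = 3.608
z = margin / u = 3.608 / 0.75852713
z = 4.7566

4.7566


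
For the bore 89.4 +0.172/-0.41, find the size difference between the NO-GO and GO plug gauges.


GO = nominal - lower_tol (smallest hole = maximum material condition)
GO = 89.4 - 0.41 = 88.99
NO-GO = nominal + upper_tol (largest hole = least material condition)
NO-GO = 89.4 + 0.172 = 89.572
spread = NO-GO - GO = 89.572 - 88.99 = 0.5820

0.5820


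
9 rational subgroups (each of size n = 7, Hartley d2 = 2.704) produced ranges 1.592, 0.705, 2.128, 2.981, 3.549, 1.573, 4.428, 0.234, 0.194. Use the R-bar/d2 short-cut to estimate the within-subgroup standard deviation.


R_bar = (1.592 + 0.705 + 2.128 + 2.981 + 3.549 + 1.573 + 4.428 + 0.234 + 0.194) / 9
R_bar = 17.384 / 9 = 1.9315556
sigma_hat = R_bar / d2 = 1.9315556 / 2.704 = 0.7143

0.7143


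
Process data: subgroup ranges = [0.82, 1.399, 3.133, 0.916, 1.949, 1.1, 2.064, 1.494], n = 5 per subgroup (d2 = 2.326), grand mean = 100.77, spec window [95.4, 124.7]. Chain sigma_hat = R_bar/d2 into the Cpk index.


R_bar = (0.82 + 1.399 + 3.133 + 0.916 + 1.949 + 1.1 + 2.064 + 1.494) / 8 = 1.609375
sigma = R_bar / d2 = 1.609375 / 2.326 = 0.69190671
Cp = (USL - LSL)/(6*sigma) = (124.7 - 95.4)/(6*0.69190671) = 7.0578
Cpu = (124.7 - 100.77)/(3*0.69190671) = 11.5285
Cpl = (100.77 - 95.4)/(3*0.69190671) = 2.5871
Cpk = min(Cpu, Cpl) = 2.5871

2.5871


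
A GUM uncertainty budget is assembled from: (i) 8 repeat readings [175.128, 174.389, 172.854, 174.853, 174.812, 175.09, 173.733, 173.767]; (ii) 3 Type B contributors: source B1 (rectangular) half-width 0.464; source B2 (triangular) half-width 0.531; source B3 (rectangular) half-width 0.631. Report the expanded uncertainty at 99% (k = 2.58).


mean = (175.128 + 174.389 + 172.854 + 174.853 + 174.812 + 175.09 + 173.733 + 173.767) / 8 = 174.32825
s = sqrt(sum((x - mean)^2)/(n-1)) = 0.80849662
u_A = s / sqrt(n) = 0.80849662 / sqrt(8) = 0.28584672
u_B1 = 0.464 / sqrt(3) = 0.26789052
u_B2 = 0.531 / sqrt(6) = 0.21677984
u_B3 = 0.631 / sqrt(3) = 0.36430802
uc = sqrt(0.28584672^2 + 0.26789052^2 + 0.21677984^2 + 0.36430802^2) = 0.57722397
U = k * uc = 2.58 * 0.57722397
U = 1.4892

1.4892


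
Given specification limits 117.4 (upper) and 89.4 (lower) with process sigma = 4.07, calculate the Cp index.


Cp = (USL - LSL) / (6 * sigma)
= (117.4 - 89.4) / (6 * 4.07)
= 28.0000 / 24.4200
= 1.1466

1.1466


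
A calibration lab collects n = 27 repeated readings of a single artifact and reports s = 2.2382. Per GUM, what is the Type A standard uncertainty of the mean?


u_A = s / sqrt(n)
u_A = 2.2382 / sqrt(27)
u_A = 2.2382 / 5.1961524
u_A = 0.4307

0.4307


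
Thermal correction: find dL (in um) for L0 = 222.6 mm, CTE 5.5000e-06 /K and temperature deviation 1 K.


dL = L * alpha * dT
= 222.6 * 5.5000e-06 * 1
= 0.0012243 mm
dL_um = 0.0012243 * 1000 = 1.2243 um

1.2243


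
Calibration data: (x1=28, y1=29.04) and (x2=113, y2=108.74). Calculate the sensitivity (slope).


slope = (y2 - y1) / (x2 - x1)
= (108.74 - 29.04) / (113 - 28)
= 79.7000 / 85
= 0.9376

0.9376


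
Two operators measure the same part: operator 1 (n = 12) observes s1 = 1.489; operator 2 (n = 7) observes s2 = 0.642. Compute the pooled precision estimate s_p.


s_p = sqrt(((n1-1)*s1^2 + (n2-1)*s2^2) / (n1+n2-2))
numerator = (12-1)*1.489^2 + (7-1)*0.642^2 = 24.388331 + 2.472984 = 26.861315
denominator = 12 + 7 - 2 = 17
s_p^2 = 26.861315 / 17 = 1.5800774
s_p = sqrt(1.5800774) = 1.2570

1.2570


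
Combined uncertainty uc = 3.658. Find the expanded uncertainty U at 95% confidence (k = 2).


U = k * uc
U = 2 * 3.658
U = 7.3160

7.3160


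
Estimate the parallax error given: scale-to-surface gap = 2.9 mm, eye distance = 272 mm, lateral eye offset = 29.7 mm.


error = h * offset / d
= 2.9 * 29.7 / 272
= 0.3167

0.3167


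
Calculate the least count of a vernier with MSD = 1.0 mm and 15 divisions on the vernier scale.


LC = MSD / n_div
= 1.0 / 15
= 0.0667

0.0667


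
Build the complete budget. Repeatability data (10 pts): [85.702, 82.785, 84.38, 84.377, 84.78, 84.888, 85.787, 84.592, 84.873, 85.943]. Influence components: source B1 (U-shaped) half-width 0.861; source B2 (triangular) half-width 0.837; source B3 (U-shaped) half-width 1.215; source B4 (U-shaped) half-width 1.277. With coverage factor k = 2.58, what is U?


mean = (85.702 + 82.785 + 84.38 + 84.377 + 84.78 + 84.888 + 85.787 + 84.592 + 84.873 + 85.943) / 10 = 84.8107
s = sqrt(sum((x - mean)^2)/(n-1)) = 0.91684047
u_A = s / sqrt(n) = 0.91684047 / sqrt(10) = 0.28993041
u_B1 = 0.861 / sqrt(2) = 0.60881894
u_B2 = 0.837 / sqrt(6) = 0.34170382
u_B3 = 1.215 / sqrt(2) = 0.85913474
u_B4 = 1.277 / sqrt(2) = 0.90297536
uc = sqrt(0.28993041^2 + 0.60881894^2 + 0.34170382^2 + 0.85913474^2 + 0.90297536^2) = 1.4577238
U = k * uc = 2.58 * 1.4577238
U = 3.7609

3.7609


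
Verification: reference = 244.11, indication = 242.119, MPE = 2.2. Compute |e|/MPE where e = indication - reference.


e = indication - reference = 242.119 - 244.11 = -1.9910
|e| = 1.9910
ratio = |e| / MPE = 1.9910 / 2.2
ratio = 0.9050

0.9050


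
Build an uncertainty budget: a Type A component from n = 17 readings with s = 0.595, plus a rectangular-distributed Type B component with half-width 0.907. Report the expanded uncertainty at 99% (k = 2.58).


u_A = s / sqrt(n) = 0.595 / sqrt(17) = 0.1443087
u_B = half_width / sqrt(3) = 0.907 / sqrt(3) = 0.52365669
uc = sqrt(u_A^2 + u_B^2) = sqrt(0.1443087^2 + 0.52365669^2) = 0.54317707
U = k * uc = 2.58 * 0.54317707
U = 1.4014

1.4014


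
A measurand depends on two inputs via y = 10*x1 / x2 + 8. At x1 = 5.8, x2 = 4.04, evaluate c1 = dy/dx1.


y = 10*x1 / x2 + 8
dy/dx1 = 10/x2
Evaluate at x2 = 4.04: c1 = 10 / 4.04
c1 = 2.4752

2.4752


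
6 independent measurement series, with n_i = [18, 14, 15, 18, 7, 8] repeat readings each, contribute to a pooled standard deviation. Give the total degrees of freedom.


nu = sum_i (n_i - 1)
nu = ((18 - 1) + (14 - 1) + (15 - 1) + (18 - 1) + (7 - 1) + (8 - 1))
nu = 17 + 13 + 14 + 17 + 6 + 7
nu = 74

74


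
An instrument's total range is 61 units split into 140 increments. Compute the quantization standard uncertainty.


resolution = range / divisions
resolution = 61 / 140 = 0.43571429
u_res = resolution / (2*sqrt(3))
u_res = 0.43571429 / 3.4641016
u_res = 0.1258

0.1258


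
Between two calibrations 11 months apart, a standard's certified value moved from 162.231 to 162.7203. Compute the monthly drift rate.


rate = (v2 - v1) / months
= (162.7203 - 162.231) / 11
= 0.4893 / 11
= 0.0445

0.0445


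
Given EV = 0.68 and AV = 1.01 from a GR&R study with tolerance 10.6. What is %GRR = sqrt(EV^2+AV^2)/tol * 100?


GRR = sqrt(EV^2 + AV^2) = sqrt(0.68^2 + 1.01^2) = 1.2175796
%GRR = GRR / tol * 100 = 1.2175796 / 10.6 * 100
%GRR = 11.4866

11.4866


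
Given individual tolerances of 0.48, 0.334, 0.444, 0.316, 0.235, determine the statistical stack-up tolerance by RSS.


RSS = sqrt(0.48^2 + 0.334^2 + 0.444^2 + 0.316^2 + 0.235^2)
= sqrt(0.694173)
= 0.8332

0.8332


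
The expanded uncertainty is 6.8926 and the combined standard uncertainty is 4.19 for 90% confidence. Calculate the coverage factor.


k = U / uc
k = 6.8926 / 4.19
k = 1.645

1.645


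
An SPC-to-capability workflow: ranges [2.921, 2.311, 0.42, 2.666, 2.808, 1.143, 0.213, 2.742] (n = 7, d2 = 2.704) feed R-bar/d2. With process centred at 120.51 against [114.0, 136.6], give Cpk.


R_bar = (2.921 + 2.311 + 0.42 + 2.666 + 2.808 + 1.143 + 0.213 + 2.742) / 8 = 1.903
sigma = R_bar / d2 = 1.903 / 2.704 = 0.70377219
Cp = (USL - LSL)/(6*sigma) = (136.6 - 114.0)/(6*0.70377219) = 5.3521
Cpu = (136.6 - 120.51)/(3*0.70377219) = 7.6208
Cpl = (120.51 - 114.0)/(3*0.70377219) = 3.0834
Cpk = min(Cpu, Cpl) = 3.0834

3.0834


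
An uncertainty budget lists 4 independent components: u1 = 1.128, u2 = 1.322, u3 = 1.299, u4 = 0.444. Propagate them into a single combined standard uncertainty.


uc = sqrt(1.128^2 + 1.322^2 + 1.299^2 + 0.444^2)
uc = sqrt(4.904605)
uc = 2.2146

2.2146


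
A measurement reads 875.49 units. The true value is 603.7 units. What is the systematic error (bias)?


Systematic error = measured - true
= 875.49 - 603.7
= 271.7900

271.7900


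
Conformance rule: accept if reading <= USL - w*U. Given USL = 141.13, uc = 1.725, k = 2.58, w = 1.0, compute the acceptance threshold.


U = k * uc = 2.58 * 1.725 = 4.4505
guard band g = w * U = 1.0 * 4.4505 = 4.4505
AL = USL - g = 141.13 - 4.4505
AL = 136.6795

136.6795


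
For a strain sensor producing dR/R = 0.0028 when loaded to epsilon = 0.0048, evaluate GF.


GF = (dR/R) / epsilon
= 0.0028 / 0.0048
= 0.5833

0.5833


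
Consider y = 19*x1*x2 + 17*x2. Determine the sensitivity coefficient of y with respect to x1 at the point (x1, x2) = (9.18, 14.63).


y = 19*x1*x2 + 17*x2
dy/dx1 = 19*x2
Evaluate at x2 = 14.63: c1 = 19 * 14.63
c1 = 277.9700

277.9700


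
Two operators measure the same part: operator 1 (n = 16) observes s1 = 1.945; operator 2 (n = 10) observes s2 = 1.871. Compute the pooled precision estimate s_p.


s_p = sqrt(((n1-1)*s1^2 + (n2-1)*s2^2) / (n1+n2-2))
numerator = (16-1)*1.945^2 + (10-1)*1.871^2 = 56.745375 + 31.505769 = 88.251144
denominator = 16 + 10 - 2 = 24
s_p^2 = 88.251144 / 24 = 3.677131
s_p = sqrt(3.677131) = 1.9176

1.9176


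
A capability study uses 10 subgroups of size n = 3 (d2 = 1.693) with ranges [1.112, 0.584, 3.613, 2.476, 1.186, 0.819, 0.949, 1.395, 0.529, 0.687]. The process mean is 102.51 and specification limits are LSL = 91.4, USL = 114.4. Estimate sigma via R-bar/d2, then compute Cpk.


R_bar = (1.112 + 0.584 + 3.613 + 2.476 + 1.186 + 0.819 + 0.949 + 1.395 + 0.529 + 0.687) / 10 = 1.335
sigma = R_bar / d2 = 1.335 / 1.693 = 0.78854105
Cp = (USL - LSL)/(6*sigma) = (114.4 - 91.4)/(6*0.78854105) = 4.8613
Cpu = (114.4 - 102.51)/(3*0.78854105) = 5.0262
Cpl = (102.51 - 91.4)/(3*0.78854105) = 4.6964
Cpk = min(Cpu, Cpl) = 4.6964

4.6964


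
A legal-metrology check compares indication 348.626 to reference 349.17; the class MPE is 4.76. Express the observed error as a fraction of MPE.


e = indication - reference = 348.626 - 349.17 = -0.5440
|e| = 0.5440
ratio = |e| / MPE = 0.5440 / 4.76
ratio = 0.1143

0.1143


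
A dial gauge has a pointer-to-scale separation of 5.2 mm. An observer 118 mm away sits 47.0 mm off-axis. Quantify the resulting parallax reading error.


error = h * offset / d
= 5.2 * 47.0 / 118
= 2.0712

2.0712


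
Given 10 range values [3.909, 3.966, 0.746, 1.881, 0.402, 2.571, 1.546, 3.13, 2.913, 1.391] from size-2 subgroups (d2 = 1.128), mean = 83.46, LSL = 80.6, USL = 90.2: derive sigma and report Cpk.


R_bar = (3.909 + 3.966 + 0.746 + 1.881 + 0.402 + 2.571 + 1.546 + 3.13 + 2.913 + 1.391) / 10 = 2.2455
sigma = R_bar / d2 = 2.2455 / 1.128 = 1.9906915
Cp = (USL - LSL)/(6*sigma) = (90.2 - 80.6)/(6*1.9906915) = 0.8037
Cpu = (90.2 - 83.46)/(3*1.9906915) = 1.1286
Cpl = (83.46 - 80.6)/(3*1.9906915) = 0.4789
Cpk = min(Cpu, Cpl) = 0.4789

0.4789


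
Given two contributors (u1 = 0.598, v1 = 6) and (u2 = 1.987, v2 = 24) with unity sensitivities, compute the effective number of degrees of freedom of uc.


uc = sqrt(u1^2 + u2^2) = sqrt(0.598^2 + 1.987^2) = 2.0750357
v_eff = uc^4 / (u1^4/v1 + u2^4/v2)
= 2.0750357^4 / (0.598^4/6 + 1.987^4/24)
= 18.539682 / 0.67081504
v_eff = 27.6375

27.6375


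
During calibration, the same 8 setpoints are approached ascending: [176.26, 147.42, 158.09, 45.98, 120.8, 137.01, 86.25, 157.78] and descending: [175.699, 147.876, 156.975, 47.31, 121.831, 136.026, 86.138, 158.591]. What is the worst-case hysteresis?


|176.26 - 175.699| = 0.5610
|147.42 - 147.876| = 0.4560
|158.09 - 156.975| = 1.1150
|45.98 - 47.31| = 1.3300
|120.8 - 121.831| = 1.0310
|137.01 - 136.026| = 0.9840
|86.25 - 86.138| = 0.1120
|157.78 - 158.591| = 0.8110
hysteresis = max(diffs) = 1.3300

1.3300


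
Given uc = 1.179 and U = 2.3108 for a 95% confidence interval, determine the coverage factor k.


k = U / uc
k = 2.3108 / 1.179
k = 1.96

1.96


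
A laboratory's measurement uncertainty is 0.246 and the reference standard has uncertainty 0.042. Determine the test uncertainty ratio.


TUR = u_lab / u_ref
= 0.246 / 0.042
= 5.8571

5.8571


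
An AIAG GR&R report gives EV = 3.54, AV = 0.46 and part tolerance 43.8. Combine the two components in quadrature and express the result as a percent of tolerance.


GRR = sqrt(EV^2 + AV^2) = sqrt(3.54^2 + 0.46^2) = 3.5697619
%GRR = GRR / tol * 100 = 3.5697619 / 43.8 * 100
%GRR = 8.1501

8.1501


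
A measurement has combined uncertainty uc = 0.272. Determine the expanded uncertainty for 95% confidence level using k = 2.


U = k * uc
U = 2 * 0.272
U = 0.5440

0.5440


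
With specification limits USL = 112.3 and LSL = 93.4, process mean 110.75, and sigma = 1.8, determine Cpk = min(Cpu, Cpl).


Cpu = (USL - mean) / (3*sigma) = (112.3 - 110.75) / (3*1.8) = 0.2870
Cpl = (mean - LSL) / (3*sigma) = (110.75 - 93.4) / (3*1.8) = 3.2130
Cpk = min(Cpu, Cpl) = 0.2870

0.2870
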